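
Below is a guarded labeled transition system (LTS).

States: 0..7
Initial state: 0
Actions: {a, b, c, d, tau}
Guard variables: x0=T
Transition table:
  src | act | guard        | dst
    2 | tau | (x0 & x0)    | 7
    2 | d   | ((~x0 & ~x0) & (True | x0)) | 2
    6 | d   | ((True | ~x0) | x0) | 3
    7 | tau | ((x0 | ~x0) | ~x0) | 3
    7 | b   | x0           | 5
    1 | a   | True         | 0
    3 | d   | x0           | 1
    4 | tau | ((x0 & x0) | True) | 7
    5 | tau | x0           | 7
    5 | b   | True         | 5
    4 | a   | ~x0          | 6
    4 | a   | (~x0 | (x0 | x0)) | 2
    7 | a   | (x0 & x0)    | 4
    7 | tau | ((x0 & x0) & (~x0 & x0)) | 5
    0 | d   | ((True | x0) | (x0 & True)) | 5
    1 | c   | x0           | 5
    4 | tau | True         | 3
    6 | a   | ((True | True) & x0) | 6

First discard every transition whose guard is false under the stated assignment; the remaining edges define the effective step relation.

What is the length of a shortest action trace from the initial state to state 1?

BFS to 1:
  Layer 0: {0}
  Layer 1: {5}
  Layer 2: {7}
  Layer 3: {3,4}
  Layer 4: {1,2}
1 enters at depth 4; path d·tau·tau·d

Answer: 4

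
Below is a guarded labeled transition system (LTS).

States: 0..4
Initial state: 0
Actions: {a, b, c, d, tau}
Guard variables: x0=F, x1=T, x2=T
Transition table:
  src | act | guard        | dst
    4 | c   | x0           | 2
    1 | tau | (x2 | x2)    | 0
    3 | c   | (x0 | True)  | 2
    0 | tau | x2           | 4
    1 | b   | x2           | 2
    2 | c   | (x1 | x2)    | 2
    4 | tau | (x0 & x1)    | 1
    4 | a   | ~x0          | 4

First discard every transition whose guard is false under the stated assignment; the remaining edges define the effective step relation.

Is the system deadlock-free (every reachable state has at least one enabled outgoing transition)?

Answer: DEADLOCK-FREE

Analysis:
Reach set: {0,4}
  0: tau→4  [deg 1]
  4: a→4  [deg 1]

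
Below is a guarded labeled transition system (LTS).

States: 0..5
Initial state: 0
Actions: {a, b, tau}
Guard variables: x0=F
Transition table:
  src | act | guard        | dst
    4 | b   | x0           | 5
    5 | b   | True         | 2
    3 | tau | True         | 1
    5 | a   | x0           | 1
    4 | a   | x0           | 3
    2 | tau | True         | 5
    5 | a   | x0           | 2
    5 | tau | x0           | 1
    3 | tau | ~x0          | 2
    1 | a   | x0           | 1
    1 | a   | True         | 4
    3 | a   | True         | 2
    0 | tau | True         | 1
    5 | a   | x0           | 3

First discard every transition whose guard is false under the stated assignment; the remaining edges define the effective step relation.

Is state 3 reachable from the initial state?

Answer: UNREACHABLE

Trace:
7 transition(s) survive guard evaluation.
Layer 0: {0}
Layer 1: {1}  cumulative {0,1}
Layer 2: {4}  cumulative {0,1,4}
Reach set: {0,1,4}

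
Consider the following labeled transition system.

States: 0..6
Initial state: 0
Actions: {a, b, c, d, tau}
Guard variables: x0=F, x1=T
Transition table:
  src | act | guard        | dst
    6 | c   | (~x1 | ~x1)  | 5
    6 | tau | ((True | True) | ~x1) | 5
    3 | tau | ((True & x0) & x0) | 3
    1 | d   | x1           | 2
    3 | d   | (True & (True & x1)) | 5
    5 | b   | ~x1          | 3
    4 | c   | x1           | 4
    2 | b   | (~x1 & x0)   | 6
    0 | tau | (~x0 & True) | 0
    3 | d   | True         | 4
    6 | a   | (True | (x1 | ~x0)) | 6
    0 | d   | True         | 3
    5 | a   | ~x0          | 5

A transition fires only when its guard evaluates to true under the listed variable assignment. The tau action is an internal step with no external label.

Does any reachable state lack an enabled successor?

R = {0,3,4,5}
  0: d→3  tau→0  [deg 2]
  3: d→4  d→5  [deg 2]
  4: c→4  [deg 1]
  5: a→5  [deg 1]

Answer: DEADLOCK-FREE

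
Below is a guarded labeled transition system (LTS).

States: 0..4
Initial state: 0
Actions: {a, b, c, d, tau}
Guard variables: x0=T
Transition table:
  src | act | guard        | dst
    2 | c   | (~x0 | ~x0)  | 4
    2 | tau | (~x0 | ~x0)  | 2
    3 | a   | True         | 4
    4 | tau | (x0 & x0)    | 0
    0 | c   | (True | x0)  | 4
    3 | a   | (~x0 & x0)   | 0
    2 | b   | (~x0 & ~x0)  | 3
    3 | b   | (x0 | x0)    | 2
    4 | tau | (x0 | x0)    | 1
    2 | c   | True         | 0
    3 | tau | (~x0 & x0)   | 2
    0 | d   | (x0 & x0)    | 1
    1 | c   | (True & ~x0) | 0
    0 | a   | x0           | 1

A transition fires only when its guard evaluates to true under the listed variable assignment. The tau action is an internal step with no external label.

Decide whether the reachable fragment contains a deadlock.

R = {0,1,4}
  0: a→1  c→4  d→1  [deg 3]
  1: ∅  [deadlock]
  4: tau→0  tau→1  [deg 2]
Path to 1: d

Answer: DEADLOCK at state 1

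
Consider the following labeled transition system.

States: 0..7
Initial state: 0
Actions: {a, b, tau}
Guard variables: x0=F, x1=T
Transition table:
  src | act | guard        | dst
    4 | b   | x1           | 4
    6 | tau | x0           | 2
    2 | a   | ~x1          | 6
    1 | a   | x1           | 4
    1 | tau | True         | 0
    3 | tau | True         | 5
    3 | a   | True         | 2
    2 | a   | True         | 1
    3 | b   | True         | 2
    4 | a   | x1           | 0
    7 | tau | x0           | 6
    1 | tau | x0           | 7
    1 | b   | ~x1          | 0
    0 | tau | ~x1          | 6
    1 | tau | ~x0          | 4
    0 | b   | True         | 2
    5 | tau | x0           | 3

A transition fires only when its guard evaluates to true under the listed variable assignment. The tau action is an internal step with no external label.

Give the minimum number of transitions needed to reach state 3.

Answer: UNREACHABLE

Trace:
BFS to 3:
  Layer 0: {0}
  Layer 1: {2}
  Layer 2: {1}
  Layer 3: {4}
3 never appears.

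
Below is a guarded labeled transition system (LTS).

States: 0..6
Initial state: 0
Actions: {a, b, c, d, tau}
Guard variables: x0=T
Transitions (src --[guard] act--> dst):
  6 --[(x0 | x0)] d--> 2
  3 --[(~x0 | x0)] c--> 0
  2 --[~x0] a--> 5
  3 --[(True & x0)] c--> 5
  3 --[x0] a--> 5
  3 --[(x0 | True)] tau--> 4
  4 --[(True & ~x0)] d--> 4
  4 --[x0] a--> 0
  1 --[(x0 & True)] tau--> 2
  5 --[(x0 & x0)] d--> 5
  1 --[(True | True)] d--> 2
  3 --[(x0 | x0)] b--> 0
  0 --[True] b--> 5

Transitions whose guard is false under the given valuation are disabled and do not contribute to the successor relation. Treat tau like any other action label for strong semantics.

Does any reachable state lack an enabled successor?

Answer: DEADLOCK-FREE

Working:
Reach set: {0,5}
  0: b→5  [1 out]
  5: d→5  [1 out]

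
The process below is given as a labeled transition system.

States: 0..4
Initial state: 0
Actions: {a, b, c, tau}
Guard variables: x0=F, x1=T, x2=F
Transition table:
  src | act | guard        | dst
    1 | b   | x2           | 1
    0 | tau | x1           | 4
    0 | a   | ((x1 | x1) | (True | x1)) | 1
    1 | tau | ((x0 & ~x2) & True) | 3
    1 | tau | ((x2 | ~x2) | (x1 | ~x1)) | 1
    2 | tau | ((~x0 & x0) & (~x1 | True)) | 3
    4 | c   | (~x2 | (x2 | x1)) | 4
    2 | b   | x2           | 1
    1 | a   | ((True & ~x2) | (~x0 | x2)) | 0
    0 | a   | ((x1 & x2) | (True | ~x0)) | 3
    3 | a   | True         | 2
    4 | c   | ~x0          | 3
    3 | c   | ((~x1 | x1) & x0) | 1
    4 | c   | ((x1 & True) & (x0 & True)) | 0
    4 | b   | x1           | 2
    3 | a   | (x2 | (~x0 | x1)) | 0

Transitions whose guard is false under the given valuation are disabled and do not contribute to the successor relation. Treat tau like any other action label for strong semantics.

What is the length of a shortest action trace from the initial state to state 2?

Layered search for 2:
  L0 = {0}
  L1 = {1,3,4}
  L2 = {2}
first hit 2 at d=2 via a·a

Answer: 2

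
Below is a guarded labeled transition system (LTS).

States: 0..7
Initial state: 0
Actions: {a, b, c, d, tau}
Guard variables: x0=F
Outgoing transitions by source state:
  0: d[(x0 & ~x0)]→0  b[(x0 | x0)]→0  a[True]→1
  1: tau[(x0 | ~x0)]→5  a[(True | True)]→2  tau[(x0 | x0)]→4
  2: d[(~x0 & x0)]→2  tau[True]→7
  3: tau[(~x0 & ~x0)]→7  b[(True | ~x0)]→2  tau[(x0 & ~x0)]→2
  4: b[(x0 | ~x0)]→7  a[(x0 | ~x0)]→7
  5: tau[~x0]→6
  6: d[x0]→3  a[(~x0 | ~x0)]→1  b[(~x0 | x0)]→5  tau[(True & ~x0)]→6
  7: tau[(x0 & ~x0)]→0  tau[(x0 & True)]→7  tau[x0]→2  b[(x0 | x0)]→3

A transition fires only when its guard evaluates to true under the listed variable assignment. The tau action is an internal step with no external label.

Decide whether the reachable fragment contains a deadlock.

Reach set: {0,1,2,5,6,7}
  0: a→1  [deg 1]
  1: a→2  tau→5  [deg 2]
  2: tau→7  [deg 1]
  5: tau→6  [deg 1]
  6: a→1  b→5  tau→6  [deg 3]
  7: ∅  [no exit]
Path to 7: a·a·tau

Answer: DEADLOCK at state 7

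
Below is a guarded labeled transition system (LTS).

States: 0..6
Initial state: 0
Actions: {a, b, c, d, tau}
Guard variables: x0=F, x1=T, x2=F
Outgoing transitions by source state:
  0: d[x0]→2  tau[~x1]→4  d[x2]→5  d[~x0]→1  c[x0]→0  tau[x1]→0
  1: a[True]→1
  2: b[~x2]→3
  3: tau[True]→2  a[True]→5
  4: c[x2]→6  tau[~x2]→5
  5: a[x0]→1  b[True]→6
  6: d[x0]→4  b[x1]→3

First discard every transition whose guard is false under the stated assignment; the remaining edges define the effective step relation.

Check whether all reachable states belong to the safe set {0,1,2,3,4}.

Answer: INVARIANT HOLDS

Working:
Inv-set: {0,1,2,3,4}
R = {0,1}
  0: ✓
  1: ✓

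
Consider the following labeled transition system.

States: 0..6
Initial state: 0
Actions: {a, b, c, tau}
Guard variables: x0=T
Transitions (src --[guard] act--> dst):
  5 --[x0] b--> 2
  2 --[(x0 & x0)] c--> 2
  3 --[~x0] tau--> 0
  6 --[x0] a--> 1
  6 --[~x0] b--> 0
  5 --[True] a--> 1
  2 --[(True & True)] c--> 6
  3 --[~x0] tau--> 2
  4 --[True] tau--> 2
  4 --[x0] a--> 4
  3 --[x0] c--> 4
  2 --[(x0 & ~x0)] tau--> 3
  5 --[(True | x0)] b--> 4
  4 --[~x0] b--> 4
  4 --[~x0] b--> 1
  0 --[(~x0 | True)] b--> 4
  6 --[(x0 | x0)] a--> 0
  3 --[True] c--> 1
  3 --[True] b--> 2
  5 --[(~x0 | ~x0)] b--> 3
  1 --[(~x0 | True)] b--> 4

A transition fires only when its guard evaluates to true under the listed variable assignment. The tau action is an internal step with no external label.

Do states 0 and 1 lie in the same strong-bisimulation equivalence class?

Compute ~ classes (split until stable):
  round 0: {{0,1,2,3,4,5,6}}
  round 1: {{0,1},{2},{3},{4},{5},{6}}
stable after 2 split(s): 6 block(s)
class of 0: {0,1}; class of 1: {0,1}

Answer: BISIMILAR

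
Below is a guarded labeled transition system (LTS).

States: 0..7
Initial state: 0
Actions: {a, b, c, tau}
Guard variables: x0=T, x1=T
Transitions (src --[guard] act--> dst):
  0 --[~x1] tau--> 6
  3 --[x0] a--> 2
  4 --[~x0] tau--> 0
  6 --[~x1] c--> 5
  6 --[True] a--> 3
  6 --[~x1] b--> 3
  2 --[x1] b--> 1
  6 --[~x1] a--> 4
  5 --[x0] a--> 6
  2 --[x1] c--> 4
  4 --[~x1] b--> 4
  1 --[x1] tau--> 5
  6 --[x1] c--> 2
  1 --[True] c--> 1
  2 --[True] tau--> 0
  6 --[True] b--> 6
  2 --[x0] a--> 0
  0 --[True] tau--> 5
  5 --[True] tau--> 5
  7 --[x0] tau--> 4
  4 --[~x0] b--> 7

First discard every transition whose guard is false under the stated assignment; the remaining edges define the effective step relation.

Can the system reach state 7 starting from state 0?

Answer: UNREACHABLE

Analysis:
Guard filter leaves 14 enabled edge(s).
L0 = {0}
L1 = {5}  now seen {0,5}
L2 = {6}  now seen {0,5,6}
L3 = {2,3}  now seen {0,2,3,5,6}
L4 = {1,4}  now seen {0,1,2,3,4,5,6}
Reach set: {0,1,2,3,4,5,6}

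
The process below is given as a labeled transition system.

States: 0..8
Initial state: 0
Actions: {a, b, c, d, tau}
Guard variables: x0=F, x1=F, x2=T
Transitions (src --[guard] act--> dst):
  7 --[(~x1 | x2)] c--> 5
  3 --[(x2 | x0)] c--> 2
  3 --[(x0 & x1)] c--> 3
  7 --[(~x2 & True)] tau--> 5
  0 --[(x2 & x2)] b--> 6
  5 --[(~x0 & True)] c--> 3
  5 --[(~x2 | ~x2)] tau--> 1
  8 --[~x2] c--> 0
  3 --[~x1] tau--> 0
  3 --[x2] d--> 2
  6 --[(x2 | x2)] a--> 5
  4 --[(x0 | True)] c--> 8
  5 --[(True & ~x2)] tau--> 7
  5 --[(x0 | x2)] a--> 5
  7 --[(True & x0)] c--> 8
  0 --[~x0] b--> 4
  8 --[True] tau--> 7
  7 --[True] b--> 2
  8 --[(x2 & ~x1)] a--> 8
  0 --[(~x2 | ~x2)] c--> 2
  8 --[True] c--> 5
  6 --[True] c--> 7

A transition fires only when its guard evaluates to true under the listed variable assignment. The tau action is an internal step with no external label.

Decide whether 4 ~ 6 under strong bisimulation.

Bisimulation quotient by refinement:
  round 0: {{0,1,2,3,4,5,6,7,8}}
  round 1: {{0},{1,2},{3},{4},{5,6},{7},{8}}
  round 2: {{0},{1,2},{3},{4},{5},{6},{7},{8}}
stable after 3 split(s): 8 block(s)
class of 4: {4}; class of 6: {6}

Answer: NOT BISIMILAR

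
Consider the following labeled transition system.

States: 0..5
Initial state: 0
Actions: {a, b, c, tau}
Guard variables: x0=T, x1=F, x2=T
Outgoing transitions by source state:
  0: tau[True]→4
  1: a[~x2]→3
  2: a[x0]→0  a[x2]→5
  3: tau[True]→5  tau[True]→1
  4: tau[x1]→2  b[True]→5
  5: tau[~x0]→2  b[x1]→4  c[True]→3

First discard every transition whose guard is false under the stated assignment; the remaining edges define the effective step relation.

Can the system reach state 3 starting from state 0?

7 transition(s) survive guard evaluation.
Layer 0: {0}
Layer 1: {4}  now seen {0,4}
Layer 2: {5}  now seen {0,4,5}
Layer 3: {3}  now seen {0,3,4,5}
Layer 4: {1}  now seen {0,1,3,4,5}
Reach set: {0,1,3,4,5}
trace reaching 3: tau·b·c

Answer: REACHABLE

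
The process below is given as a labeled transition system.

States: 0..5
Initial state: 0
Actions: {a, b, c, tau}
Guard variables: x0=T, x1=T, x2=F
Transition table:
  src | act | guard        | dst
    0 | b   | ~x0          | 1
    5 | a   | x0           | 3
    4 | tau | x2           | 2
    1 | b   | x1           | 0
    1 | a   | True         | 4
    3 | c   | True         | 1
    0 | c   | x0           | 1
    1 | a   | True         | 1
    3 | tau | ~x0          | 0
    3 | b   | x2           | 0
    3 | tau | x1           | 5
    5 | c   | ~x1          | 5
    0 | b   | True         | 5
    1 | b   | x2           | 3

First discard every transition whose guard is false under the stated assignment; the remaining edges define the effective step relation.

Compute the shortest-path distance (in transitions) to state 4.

Answer: 2

Working:
Layered search for 4:
  Layer 0: {0}
  Layer 1: {1,5}
  Layer 2: {3,4}
first hit 4 at d=2 via c·a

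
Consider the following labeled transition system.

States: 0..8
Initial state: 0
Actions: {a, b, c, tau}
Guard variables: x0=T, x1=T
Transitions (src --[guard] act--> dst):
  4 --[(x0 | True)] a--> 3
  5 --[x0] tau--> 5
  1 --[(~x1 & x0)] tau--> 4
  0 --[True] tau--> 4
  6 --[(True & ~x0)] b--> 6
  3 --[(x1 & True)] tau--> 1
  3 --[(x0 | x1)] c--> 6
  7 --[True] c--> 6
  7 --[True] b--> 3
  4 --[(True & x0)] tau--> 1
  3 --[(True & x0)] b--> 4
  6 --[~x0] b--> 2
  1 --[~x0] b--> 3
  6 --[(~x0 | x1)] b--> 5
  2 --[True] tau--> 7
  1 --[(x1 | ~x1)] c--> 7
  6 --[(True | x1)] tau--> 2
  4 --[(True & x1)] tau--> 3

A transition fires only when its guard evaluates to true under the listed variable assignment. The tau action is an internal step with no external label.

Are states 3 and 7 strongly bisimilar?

Answer: NOT BISIMILAR

Analysis:
Bisimulation quotient by refinement:
  round 0: {{0,1,2,3,4,5,6,7,8}}
  round 1: {{0,2,5},{1},{3},{4},{6},{7},{8}}
  round 2: {{0},{1},{2},{3},{4},{5},{6},{7},{8}}
Fixed point at round 3; 9 class(es).
3∈{3}, 7∈{7}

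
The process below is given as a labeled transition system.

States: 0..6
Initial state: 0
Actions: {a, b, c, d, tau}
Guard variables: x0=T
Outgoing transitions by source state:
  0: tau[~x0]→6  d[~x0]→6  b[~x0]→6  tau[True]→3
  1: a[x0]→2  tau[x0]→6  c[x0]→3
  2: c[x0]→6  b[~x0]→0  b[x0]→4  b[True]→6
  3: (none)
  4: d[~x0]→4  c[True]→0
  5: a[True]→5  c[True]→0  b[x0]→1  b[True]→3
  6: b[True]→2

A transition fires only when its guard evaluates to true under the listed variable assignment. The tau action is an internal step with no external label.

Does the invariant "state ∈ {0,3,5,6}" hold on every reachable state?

Safe = {0,3,5,6}
R = {0,3}
  0: ok
  3: ok

Answer: INVARIANT HOLDS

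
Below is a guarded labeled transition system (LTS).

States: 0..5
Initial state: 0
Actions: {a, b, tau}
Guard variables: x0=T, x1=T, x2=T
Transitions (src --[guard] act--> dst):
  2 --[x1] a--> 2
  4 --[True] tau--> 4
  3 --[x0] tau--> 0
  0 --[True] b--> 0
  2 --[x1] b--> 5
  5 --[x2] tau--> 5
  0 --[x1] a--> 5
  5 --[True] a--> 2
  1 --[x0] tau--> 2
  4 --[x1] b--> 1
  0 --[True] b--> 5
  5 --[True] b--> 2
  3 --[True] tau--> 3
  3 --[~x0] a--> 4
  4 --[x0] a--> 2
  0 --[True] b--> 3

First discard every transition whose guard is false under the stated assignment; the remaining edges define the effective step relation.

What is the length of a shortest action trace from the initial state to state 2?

Answer: 2

Analysis:
BFS to 2:
  L0 = {0}
  L1 = {3,5}
  L2 = {2}
first hit 2 at d=2 via a·a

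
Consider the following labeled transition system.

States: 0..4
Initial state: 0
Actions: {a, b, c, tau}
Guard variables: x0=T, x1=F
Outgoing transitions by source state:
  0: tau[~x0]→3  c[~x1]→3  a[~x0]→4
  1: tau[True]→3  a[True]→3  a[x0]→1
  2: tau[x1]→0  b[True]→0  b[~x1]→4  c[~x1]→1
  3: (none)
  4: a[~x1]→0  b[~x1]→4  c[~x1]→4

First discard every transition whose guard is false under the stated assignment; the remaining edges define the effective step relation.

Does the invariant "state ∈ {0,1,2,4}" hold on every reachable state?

Answer: INVARIANT VIOLATED at state 3

Analysis:
Inv-set: {0,1,2,4}
Reach set: {0,3}
  0: ✓
  3: ✗ unsafe
witness against invariant: c → 3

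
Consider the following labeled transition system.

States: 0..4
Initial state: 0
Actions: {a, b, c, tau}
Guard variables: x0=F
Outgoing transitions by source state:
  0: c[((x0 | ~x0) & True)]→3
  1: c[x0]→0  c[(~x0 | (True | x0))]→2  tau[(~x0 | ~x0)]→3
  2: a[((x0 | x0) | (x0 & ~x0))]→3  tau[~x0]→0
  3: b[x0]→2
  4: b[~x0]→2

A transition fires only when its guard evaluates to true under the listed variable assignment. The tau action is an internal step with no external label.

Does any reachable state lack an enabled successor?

Answer: DEADLOCK at state 3

Working:
R = {0,3}
  0: c→3  [deg 1]
  3: ∅  [no exit]
witness 3: c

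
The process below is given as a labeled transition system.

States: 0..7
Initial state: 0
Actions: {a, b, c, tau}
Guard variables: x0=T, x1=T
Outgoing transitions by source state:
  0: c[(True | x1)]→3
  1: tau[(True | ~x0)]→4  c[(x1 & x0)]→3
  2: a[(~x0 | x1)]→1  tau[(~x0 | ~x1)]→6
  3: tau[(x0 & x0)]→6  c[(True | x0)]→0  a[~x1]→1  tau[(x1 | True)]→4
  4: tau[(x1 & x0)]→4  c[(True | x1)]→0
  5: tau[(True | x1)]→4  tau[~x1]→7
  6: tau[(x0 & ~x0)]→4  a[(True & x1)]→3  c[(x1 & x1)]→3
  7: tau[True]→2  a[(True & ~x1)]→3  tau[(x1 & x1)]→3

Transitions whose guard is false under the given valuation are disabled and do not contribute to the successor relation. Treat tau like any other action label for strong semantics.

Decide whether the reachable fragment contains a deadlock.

Answer: DEADLOCK-FREE

Working:
R = {0,3,4,6}
  0: c→3  [1 exit(s)]
  3: c→0  tau→4  tau→6  [3 exit(s)]
  4: c→0  tau→4  [2 exit(s)]
  6: a→3  c→3  [2 exit(s)]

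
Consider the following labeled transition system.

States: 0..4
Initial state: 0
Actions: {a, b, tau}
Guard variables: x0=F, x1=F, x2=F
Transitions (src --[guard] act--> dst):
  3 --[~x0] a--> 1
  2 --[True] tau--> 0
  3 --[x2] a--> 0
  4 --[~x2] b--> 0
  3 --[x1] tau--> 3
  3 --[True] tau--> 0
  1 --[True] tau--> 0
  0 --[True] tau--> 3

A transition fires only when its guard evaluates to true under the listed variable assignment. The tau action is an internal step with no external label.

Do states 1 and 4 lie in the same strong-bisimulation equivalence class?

Bisimulation quotient by refinement:
  P[0] = {{0,1,2,3,4}}
  P[1] = {{0,1,2},{3},{4}}
  P[2] = {{0},{1,2},{3},{4}}
stable after 3 split(s): 4 block(s)
1∈{1,2}, 4∈{4}

Answer: NOT BISIMILAR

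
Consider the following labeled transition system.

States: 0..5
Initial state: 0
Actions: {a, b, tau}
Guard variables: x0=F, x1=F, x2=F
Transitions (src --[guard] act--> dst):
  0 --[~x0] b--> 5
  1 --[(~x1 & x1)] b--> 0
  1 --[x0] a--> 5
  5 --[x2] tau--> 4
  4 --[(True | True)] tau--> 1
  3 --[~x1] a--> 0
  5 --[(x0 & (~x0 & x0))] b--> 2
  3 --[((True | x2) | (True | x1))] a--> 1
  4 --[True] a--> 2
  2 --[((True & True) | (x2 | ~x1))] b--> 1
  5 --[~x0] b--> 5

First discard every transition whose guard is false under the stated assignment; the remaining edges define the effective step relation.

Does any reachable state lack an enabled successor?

Answer: DEADLOCK-FREE

Analysis:
Reach set: {0,5}
  0: b→5  [1 exit(s)]
  5: b→5  [1 exit(s)]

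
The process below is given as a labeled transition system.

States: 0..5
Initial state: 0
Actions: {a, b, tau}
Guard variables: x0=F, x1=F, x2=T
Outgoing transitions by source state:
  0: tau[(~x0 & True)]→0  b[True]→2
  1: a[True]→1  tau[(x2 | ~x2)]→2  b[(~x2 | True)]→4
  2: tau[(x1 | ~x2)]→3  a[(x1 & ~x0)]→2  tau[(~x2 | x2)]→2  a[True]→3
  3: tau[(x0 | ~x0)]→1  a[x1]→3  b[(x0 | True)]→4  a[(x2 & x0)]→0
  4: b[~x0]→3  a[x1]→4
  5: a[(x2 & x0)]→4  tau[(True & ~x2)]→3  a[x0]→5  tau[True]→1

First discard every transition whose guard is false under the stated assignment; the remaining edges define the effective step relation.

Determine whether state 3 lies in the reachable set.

Answer: REACHABLE

Trace:
Guard filter leaves 11 enabled edge(s).
Layer 0: {0}
Layer 1: {2}  now seen {0,2}
Layer 2: {3}  now seen {0,2,3}
Layer 3: {1,4}  now seen {0,1,2,3,4}
Reach set: {0,1,2,3,4}
Path to 3: b·a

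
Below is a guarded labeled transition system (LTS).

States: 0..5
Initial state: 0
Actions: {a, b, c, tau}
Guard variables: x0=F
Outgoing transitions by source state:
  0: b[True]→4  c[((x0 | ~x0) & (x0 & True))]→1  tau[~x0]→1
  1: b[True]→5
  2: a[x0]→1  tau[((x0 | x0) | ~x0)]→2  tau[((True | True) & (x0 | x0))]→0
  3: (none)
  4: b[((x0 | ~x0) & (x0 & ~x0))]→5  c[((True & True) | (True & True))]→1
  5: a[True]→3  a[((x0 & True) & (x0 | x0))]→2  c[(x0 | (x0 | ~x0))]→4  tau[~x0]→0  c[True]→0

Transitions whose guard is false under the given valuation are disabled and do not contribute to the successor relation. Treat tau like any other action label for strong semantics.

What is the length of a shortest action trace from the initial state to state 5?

Answer: 2

Working:
Layered search for 5:
  depth 0: {0}
  depth 1: {1,4}
  depth 2: {5}
first hit 5 at d=2 via tau·b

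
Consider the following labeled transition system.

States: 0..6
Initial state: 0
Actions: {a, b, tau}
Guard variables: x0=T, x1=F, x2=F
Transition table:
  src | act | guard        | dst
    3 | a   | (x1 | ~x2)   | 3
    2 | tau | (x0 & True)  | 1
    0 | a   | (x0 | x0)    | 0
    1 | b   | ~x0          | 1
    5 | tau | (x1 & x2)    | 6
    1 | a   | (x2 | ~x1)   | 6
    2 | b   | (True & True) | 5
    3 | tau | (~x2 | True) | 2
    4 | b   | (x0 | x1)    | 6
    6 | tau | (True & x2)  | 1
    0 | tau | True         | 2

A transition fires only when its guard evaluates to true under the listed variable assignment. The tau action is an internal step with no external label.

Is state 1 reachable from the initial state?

Answer: REACHABLE

Analysis:
8 transition(s) survive guard evaluation.
L0 = {0}
L1 = {2}  cumulative {0,2}
L2 = {1,5}  cumulative {0,1,2,5}
L3 = {6}  cumulative {0,1,2,5,6}
R = {0,1,2,5,6}
trace reaching 1: tau·tau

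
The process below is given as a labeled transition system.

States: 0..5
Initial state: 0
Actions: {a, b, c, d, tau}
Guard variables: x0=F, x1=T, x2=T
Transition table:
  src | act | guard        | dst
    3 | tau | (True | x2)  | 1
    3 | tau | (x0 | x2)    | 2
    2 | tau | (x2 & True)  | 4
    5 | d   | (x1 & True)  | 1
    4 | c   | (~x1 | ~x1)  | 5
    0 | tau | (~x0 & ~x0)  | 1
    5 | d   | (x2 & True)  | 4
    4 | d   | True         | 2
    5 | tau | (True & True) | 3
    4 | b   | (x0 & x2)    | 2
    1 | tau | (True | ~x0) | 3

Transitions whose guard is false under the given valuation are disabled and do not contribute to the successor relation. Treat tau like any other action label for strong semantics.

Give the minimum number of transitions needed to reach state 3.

Breadth-first toward 3:
  Layer 0: {0}
  Layer 1: {1}
  Layer 2: {3}
depth(3)=2, e.g. tau·tau

Answer: 2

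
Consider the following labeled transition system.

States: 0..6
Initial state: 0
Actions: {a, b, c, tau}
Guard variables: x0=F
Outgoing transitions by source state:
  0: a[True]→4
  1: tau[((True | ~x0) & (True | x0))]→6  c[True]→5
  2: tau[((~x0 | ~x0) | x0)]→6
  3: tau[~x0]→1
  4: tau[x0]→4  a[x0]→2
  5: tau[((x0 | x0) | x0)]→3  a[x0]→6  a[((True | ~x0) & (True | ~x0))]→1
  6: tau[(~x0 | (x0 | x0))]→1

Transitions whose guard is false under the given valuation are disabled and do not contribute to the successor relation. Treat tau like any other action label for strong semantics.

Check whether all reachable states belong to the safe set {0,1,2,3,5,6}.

Answer: INVARIANT VIOLATED at state 4

Analysis:
Safe = {0,1,2,3,5,6}
R = {0,4}
  0: ok
  4: ✗ unsafe
reach 4 via a — violates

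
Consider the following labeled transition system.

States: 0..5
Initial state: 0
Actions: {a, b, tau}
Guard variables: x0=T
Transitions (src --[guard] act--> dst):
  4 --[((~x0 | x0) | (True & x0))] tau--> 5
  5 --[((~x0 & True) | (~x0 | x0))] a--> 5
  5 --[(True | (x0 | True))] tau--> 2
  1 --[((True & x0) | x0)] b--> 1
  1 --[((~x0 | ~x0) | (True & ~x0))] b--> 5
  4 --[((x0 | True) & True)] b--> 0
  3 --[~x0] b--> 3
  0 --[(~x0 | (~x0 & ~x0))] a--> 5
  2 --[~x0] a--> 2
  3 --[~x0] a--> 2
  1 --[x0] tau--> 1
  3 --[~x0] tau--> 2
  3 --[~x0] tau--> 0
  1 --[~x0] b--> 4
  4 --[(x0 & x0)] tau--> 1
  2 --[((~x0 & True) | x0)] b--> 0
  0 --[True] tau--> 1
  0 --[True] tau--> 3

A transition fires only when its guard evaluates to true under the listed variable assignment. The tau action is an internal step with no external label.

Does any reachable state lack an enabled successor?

Reach set: {0,1,3}
  0: tau→1  tau→3  [2 out]
  1: b→1  tau→1  [2 out]
  3: ∅  [no exit]
trace reaching 3: tau

Answer: DEADLOCK at state 3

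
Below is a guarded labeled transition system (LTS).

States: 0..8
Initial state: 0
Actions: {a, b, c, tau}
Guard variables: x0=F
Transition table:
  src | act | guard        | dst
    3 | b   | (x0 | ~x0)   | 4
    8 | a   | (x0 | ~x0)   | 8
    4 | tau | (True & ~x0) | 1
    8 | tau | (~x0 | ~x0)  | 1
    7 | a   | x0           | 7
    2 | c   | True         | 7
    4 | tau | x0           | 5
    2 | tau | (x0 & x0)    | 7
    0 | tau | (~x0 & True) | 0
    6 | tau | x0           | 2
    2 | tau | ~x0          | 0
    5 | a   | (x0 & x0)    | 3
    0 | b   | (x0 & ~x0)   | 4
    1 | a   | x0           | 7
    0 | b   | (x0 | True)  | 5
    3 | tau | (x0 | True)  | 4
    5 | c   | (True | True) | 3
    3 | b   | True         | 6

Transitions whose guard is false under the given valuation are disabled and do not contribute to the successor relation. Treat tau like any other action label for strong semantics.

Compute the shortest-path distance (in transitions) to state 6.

Answer: 3

Trace:
Layered search for 6:
  L0 = {0}
  L1 = {5}
  L2 = {3}
  L3 = {4,6}
first hit 6 at d=3 via b·c·b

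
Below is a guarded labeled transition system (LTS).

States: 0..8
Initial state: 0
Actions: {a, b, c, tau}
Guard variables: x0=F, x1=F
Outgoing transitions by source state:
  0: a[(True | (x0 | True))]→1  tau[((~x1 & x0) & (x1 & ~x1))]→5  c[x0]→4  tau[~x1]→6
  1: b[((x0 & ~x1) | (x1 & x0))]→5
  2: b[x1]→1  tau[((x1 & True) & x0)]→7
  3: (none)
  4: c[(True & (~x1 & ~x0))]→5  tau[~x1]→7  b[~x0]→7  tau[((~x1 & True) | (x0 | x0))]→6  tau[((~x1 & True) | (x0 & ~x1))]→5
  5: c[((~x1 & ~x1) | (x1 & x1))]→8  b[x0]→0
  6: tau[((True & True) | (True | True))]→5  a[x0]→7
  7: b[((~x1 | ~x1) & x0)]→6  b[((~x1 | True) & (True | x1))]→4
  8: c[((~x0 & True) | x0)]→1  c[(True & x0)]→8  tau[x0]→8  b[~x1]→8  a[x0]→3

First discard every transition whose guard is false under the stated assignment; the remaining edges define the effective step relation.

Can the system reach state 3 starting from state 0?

Guard filter leaves 12 enabled edge(s).
depth 0: {0}
depth 1: {1,6}  cumulative {0,1,6}
depth 2: {5}  cumulative {0,1,5,6}
depth 3: {8}  cumulative {0,1,5,6,8}
R = {0,1,5,6,8}

Answer: UNREACHABLE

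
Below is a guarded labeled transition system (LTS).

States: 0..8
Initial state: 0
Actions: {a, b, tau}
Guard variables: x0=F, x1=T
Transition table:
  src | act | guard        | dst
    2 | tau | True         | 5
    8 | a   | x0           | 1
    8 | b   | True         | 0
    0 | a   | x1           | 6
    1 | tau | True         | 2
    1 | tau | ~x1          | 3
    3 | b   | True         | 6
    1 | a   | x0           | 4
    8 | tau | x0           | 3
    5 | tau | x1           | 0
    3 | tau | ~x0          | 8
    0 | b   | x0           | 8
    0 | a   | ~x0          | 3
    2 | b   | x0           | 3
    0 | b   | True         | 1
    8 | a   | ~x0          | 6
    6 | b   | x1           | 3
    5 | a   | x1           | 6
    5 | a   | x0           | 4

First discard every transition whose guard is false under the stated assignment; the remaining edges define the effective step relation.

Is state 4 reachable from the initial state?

Guard filter leaves 12 enabled edge(s).
L0 = {0}
L1 = {1,3,6}  cumulative {0,1,3,6}
L2 = {2,8}  cumulative {0,1,2,3,6,8}
L3 = {5}  cumulative {0,1,2,3,5,6,8}
Reachable = {0,1,2,3,5,6,8}

Answer: UNREACHABLE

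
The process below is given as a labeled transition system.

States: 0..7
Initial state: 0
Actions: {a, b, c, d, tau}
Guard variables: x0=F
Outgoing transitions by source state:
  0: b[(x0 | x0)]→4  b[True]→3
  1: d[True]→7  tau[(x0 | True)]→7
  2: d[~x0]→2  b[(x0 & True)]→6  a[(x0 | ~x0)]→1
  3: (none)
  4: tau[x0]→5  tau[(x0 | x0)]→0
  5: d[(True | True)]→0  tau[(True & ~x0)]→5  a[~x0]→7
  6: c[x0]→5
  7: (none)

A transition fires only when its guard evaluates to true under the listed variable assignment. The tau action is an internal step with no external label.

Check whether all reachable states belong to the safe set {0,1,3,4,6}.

Safe = {0,1,3,4,6}
Reach set: {0,3}
  0: ok
  3: ok

Answer: INVARIANT HOLDS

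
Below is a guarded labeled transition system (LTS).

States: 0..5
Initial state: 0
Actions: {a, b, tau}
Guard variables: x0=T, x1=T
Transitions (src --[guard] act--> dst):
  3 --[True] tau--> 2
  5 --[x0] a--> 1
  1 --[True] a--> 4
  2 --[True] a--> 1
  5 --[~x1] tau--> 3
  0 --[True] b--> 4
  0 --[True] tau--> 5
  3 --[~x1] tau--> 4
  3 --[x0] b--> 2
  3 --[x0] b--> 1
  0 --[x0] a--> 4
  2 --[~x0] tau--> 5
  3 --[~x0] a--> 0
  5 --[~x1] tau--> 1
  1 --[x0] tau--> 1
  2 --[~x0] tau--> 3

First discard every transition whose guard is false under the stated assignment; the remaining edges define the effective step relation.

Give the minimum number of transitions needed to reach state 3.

Answer: UNREACHABLE

Working:
Breadth-first toward 3:
  L0 = {0}
  L1 = {4,5}
  L2 = {1}
3 never appears.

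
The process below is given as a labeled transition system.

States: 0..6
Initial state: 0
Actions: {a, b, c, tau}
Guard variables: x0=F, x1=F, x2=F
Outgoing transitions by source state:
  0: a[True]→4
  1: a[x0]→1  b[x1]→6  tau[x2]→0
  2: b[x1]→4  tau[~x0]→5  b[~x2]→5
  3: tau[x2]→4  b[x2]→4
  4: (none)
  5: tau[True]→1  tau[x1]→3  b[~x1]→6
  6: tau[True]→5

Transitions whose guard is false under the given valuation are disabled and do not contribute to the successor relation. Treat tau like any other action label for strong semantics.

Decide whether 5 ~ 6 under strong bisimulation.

Answer: NOT BISIMILAR

Trace:
Bisimulation quotient by refinement:
  round 0: {{0,1,2,3,4,5,6}}
  round 1: {{0},{1,3,4},{2,5},{6}}
  round 2: {{0},{1,3,4},{2},{5},{6}}
Fixed point at round 3; 5 class(es).
5∈{5}, 6∈{6}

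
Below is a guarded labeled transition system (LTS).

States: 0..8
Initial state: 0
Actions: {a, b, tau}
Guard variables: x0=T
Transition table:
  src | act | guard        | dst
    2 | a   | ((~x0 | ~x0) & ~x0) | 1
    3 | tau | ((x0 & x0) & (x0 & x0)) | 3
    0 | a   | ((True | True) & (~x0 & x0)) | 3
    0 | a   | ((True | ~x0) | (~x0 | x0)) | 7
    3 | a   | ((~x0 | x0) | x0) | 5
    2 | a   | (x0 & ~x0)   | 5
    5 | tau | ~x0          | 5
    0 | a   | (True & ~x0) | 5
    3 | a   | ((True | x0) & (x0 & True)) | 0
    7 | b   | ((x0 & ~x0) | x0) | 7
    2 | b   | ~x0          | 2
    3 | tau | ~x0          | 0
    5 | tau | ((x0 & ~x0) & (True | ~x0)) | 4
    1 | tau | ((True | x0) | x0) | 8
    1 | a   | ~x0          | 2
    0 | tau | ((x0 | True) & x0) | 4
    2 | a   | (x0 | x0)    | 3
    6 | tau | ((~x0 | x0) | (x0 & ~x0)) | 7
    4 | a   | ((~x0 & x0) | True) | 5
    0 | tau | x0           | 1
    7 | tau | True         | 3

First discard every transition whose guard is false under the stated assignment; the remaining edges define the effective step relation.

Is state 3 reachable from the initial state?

Answer: REACHABLE

Analysis:
12 transition(s) survive guard evaluation.
L0 = {0}
L1 = {1,4,7}  total {0,1,4,7}
L2 = {3,5,8}  total {0,1,3,4,5,7,8}
Reachable = {0,1,3,4,5,7,8}
Path to 3: a·tau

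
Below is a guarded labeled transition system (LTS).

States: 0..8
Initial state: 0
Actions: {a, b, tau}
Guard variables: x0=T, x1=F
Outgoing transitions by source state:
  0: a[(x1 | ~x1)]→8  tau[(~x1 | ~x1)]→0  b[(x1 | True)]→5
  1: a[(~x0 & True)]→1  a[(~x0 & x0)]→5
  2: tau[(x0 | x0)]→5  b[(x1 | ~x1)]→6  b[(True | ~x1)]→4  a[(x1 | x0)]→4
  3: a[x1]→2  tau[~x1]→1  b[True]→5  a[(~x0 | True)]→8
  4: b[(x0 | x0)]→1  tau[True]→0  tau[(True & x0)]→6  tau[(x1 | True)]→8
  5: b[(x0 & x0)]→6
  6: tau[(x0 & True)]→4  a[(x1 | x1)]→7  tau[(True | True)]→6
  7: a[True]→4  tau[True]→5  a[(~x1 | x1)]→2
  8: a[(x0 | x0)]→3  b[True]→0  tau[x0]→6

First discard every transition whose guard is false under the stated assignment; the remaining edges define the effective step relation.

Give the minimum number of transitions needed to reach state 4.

Layered search for 4:
  L0 = {0}
  L1 = {5,8}
  L2 = {3,6}
  L3 = {1,4}
4 enters at depth 3; path a·tau·tau

Answer: 3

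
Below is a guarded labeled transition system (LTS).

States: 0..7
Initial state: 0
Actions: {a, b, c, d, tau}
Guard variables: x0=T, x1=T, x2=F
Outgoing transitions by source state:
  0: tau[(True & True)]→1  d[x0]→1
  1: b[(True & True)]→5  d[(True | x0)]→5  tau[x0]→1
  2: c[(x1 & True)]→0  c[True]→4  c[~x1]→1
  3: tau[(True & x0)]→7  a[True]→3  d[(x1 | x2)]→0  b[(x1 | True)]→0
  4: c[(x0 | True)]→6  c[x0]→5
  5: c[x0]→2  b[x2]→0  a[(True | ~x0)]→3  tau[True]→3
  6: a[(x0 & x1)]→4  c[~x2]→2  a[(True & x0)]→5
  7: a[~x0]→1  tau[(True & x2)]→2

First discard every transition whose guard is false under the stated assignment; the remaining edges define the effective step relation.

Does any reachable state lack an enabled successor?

Answer: DEADLOCK at state 7

Trace:
R = {0,1,2,3,4,5,6,7}
  0: d→1  tau→1  [2 out]
  1: b→5  d→5  tau→1  [3 out]
  2: c→0  c→4  [2 out]
  3: a→3  b→0  d→0  tau→7  [4 out]
  4: c→5  c→6  [2 out]
  5: a→3  c→2  tau→3  [3 out]
  6: a→4  a→5  c→2  [3 out]
  7: ∅  [no exit]
trace reaching 7: tau·b·a·tau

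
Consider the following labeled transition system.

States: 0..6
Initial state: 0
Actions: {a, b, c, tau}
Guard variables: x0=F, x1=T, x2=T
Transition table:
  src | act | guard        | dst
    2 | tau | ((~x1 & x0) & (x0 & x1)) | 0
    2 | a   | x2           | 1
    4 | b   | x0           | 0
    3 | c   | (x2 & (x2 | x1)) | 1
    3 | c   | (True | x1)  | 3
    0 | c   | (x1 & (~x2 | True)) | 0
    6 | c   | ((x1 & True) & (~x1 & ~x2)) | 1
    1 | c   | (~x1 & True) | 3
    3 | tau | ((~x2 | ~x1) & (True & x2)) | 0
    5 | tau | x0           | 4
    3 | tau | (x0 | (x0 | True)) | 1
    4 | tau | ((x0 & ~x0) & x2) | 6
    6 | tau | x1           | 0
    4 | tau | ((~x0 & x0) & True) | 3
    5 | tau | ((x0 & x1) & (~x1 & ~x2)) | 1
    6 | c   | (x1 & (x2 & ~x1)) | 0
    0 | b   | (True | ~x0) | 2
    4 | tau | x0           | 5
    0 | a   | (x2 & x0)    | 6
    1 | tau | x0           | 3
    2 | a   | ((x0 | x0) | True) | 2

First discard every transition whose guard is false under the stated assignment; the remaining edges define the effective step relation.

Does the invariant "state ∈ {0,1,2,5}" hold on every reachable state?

Inv-set: {0,1,2,5}
Reach set: {0,1,2}
  0: ok
  1: ok
  2: ok

Answer: INVARIANT HOLDS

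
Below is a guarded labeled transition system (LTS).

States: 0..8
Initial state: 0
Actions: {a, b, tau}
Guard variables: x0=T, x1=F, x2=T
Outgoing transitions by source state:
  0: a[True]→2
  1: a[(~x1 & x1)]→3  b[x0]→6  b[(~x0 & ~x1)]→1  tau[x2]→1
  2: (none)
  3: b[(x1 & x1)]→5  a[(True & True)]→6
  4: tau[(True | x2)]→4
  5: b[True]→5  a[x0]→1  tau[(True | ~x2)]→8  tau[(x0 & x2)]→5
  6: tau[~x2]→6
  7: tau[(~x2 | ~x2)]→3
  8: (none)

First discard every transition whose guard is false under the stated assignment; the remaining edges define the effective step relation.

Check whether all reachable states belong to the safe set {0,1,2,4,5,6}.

Allowed set {0,1,2,4,5,6}
Reachable = {0,2}
  0: safe
  2: safe

Answer: INVARIANT HOLDS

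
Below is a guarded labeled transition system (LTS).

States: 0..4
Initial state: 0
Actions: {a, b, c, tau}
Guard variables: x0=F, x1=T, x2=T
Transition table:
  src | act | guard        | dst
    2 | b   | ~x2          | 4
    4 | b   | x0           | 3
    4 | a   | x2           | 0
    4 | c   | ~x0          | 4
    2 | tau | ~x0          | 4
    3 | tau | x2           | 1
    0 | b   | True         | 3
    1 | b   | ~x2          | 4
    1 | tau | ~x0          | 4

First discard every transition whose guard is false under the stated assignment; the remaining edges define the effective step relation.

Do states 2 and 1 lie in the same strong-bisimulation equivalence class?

Bisimulation quotient by refinement:
  π0 = {{0,1,2,3,4}}
  π1 = {{0},{1,2,3},{4}}
  π2 = {{0},{1,2},{3},{4}}
4 equivalence class(es) (converged in 3)
class of 2: {1,2}; class of 1: {1,2}

Answer: BISIMILAR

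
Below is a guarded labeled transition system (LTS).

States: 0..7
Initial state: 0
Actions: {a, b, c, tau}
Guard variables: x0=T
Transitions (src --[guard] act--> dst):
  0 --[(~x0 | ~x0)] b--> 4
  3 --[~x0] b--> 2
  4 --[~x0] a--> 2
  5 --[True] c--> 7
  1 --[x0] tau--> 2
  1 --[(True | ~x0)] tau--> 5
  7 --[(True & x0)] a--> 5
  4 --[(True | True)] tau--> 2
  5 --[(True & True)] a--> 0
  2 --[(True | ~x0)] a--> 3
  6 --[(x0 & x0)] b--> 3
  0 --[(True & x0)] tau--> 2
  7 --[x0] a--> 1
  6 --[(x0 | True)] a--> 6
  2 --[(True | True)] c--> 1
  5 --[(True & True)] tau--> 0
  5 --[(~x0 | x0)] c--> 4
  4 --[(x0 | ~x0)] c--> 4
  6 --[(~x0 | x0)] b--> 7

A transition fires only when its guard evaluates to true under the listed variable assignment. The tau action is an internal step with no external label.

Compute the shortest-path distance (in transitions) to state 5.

Layered search for 5:
  depth 0: {0}
  depth 1: {2}
  depth 2: {1,3}
  depth 3: {5}
first hit 5 at d=3 via tau·c·tau

Answer: 3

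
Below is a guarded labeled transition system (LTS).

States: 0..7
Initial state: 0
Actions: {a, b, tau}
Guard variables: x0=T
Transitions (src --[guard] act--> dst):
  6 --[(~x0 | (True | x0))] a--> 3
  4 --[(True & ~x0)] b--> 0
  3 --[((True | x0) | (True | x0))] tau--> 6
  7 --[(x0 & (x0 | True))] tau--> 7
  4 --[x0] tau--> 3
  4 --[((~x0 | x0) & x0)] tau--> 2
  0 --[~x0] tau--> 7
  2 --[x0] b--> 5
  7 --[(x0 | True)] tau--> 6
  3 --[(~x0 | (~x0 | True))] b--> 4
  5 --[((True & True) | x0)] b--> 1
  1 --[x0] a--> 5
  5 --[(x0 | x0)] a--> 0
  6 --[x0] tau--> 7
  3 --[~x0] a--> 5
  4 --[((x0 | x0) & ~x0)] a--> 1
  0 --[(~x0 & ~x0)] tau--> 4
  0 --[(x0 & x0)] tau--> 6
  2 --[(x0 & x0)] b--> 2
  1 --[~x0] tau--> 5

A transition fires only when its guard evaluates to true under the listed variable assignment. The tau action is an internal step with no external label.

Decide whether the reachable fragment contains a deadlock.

Answer: DEADLOCK-FREE

Analysis:
R = {0,1,2,3,4,5,6,7}
  0: tau→6  [deg 1]
  1: a→5  [deg 1]
  2: b→2  b→5  [deg 2]
  3: b→4  tau→6  [deg 2]
  4: tau→2  tau→3  [deg 2]
  5: a→0  b→1  [deg 2]
  6: a→3  tau→7  [deg 2]
  7: tau→6  tau→7  [deg 2]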